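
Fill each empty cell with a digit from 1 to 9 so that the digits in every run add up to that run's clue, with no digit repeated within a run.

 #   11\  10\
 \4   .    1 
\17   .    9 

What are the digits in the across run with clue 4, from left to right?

4 in 2 cells must be {1,3}; 17 in 2 cells must be {8,9}.
R1C1 = 4 − 1 = 3 completes the 4 across.
R2C1 = 17 − 9 = 8 completes the 17 across.

3 1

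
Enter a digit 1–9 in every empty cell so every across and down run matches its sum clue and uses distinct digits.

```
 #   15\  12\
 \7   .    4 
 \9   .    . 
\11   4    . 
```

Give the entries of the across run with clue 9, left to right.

R1C1 = 7 − 4 = 3 completes the 7 across.
R2C1 = 15 − 7 = 8 completes the 15 down.
R2C2 = 9 − 8 = 1 completes the 9 across.
R3C2 = 11 − 4 = 7 completes the 11 across.

8 1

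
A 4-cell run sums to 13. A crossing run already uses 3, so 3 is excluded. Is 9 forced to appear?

No

The only way to make 13 from 4 distinct digits under that restriction is {1,2,4,6}, which does not contain 9.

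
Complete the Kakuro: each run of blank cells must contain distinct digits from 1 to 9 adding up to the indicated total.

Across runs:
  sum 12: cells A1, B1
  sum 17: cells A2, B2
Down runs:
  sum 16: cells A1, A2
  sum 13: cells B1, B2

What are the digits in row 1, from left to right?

17 in 2 cells must be {8,9}; 16 in 2 cells must be {7,9}.
The 17 across and the 16 down share only 9, so A2 = 9.
B2 = 17 − 9 = 8 completes the 17 across.
A1 = 16 − 9 = 7 completes the 16 down.
B1 = 12 − 7 = 5 completes the 12 across.

7, 5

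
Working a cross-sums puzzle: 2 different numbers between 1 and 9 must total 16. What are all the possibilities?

{7,9}

2 distinct digits from 1–9 sum between 3 and 17.
Only one set works: {7,9}.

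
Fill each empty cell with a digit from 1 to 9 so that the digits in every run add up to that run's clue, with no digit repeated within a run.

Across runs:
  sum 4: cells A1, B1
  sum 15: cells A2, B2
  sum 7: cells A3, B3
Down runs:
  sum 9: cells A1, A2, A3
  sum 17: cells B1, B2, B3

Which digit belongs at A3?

2

4 in 2 cells must be {1,3}.
The 15 across and the 9 down share only 6, so A2 = 6.
B2 = 15 − 6 = 9 completes the 15 across.
Given what's placed, A1 must be 1 to fit the 4 across and 9 down.
B1 = 4 − 1 = 3 completes the 4 across.
A3 = 9 − 7 = 2 completes the 9 down.
B3 = 7 − 2 = 5 completes the 7 across.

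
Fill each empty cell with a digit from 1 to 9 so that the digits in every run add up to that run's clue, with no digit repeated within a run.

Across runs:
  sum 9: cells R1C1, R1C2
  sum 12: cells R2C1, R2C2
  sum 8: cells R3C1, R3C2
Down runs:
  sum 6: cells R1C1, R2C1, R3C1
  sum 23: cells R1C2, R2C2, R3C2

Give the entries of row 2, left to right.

6 in 3 cells must be {1,2,3}; 23 in 3 cells must be {6,8,9}.
The 12 across and the 6 down share only 3, so R2C1 = 3.
R2C2 = 12 − 3 = 9 completes the 12 across.
Given what's placed, R3C2 must be 6 to fit the 8 across and 23 down.
R1C2 = 23 − 15 = 8 completes the 23 down.
R3C1 = 8 − 6 = 2 completes the 8 across.
R1C1 = 9 − 8 = 1 completes the 9 across.

3 9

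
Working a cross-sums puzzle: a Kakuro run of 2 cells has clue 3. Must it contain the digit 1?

Yes

The only way to make 3 from 2 distinct digits is {1,2}, which contains 1.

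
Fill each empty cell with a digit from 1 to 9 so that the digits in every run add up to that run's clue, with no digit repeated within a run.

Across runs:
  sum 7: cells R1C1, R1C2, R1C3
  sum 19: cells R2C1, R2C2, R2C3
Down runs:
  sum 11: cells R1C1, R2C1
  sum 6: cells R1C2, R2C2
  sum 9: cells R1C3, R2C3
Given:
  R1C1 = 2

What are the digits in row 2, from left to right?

7 in 3 cells must be {1,2,4}.
R2C1 = 11 − 2 = 9 completes the 11 down.
Nothing is forced directly, so branch on R2C2, whose candidates are 2 or 4. If R2C2 = 4: then R1C2 would have to be in {1,4} for the 7 across but in {2} for the 6 down — contradiction. So R2C2 = 2.
R1C2 = 6 − 2 = 4 completes the 6 down.
R1C3 = 7 − 6 = 1 completes the 7 across.
R2C3 = 19 − 11 = 8 completes the 19 across.

9 2 8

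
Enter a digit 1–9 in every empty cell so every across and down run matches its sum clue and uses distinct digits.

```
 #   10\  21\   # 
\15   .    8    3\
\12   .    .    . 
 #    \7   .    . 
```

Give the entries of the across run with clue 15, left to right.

3 in 2 cells must be {1,2}.
R1C1 = 15 − 8 = 7 completes the 15 across.
R2C1 = 10 − 7 = 3 completes the 10 down.
Nothing is forced directly, so branch on R2C2, whose candidates are 4 or 7. If R2C2 = 4: then R2C3 would have to be in {5} for the 12 across but in {1,2} for the 3 down — contradiction. So R2C2 = 7.
R2C3 = 12 − 10 = 2 completes the 12 across.
R3C2 = 21 − 15 = 6 completes the 21 down.
R3C3 = 7 − 6 = 1 completes the 7 across.

7, 8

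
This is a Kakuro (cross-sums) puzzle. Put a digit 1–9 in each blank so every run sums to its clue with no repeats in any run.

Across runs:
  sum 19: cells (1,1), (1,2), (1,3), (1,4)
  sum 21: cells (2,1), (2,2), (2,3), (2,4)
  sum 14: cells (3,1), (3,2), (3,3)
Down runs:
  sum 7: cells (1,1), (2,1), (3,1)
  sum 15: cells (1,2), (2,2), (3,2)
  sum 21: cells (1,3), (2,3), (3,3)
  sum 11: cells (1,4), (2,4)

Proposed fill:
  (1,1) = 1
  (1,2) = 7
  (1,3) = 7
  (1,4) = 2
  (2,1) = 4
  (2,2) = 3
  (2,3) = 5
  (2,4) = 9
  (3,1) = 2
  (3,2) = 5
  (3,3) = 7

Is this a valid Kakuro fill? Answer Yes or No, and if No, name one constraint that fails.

No — the down run (1,3)–(3,3) sums to 19, not 21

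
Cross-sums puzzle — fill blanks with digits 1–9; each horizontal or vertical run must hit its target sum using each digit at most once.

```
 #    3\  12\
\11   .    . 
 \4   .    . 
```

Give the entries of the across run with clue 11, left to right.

2 9

4 in 2 cells must be {1,3}; 3 in 2 cells must be {1,2}.
The 11 across and the 3 down share only 2, so R1C1 = 2.
R1C2 = 11 − 2 = 9 completes the 11 across.
R2C1 = 3 − 2 = 1 completes the 3 down.
R2C2 = 4 − 1 = 3 completes the 4 across.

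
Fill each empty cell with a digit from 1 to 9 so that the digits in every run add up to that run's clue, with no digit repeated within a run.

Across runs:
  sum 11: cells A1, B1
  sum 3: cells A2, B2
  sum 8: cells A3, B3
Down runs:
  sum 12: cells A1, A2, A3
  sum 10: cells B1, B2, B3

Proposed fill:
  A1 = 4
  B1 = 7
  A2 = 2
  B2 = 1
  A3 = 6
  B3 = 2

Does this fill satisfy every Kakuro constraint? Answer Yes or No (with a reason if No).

Across: 4+7=11; 2+1=3; 6+2=8. Down: 4+2+6=12; 7+1+2=10. No digit repeats within any run.

Yes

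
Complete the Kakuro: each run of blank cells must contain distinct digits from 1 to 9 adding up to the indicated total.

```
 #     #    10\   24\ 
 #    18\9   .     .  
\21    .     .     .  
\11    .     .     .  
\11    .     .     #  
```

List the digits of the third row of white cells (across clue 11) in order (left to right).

1, 3, 7

10 in 4 cells must be {1,2,3,4}; 24 in 3 cells must be {7,8,9}.
Only 4 fits R2C2 under both its across sum 21 and down sum 10.
Nothing is forced directly, so branch on R2C1, whose candidates are 8 or 9. If R2C1 = 9: that forces R2C3 = 8, R3C3 = 7, after which R1C3 would have to be in {1,2,3,4,5,6,7,8} for the 9 across but in {9} for the 24 down — contradiction. So R2C1 = 8.
R2C3 = 21 − 12 = 9 completes the 21 across.
No cell is forced outright now. R4C2 can only be 2 or 3 (the digits allowed by both its 11 across and its 10 down). If R4C2 = 3: then R4C1 would have to be in {8} for the 11 across but in {1,3,4,6,7,9} for the 18 down — contradiction. So R4C2 = 2.
R4C1 = 11 − 2 = 9 completes the 11 across.
R3C1 = 18 − 17 = 1 completes the 18 down.
Given what's placed, R3C2 must be 3 to fit the 11 across and 10 down.
R3C3 = 11 − 4 = 7 completes the 11 across.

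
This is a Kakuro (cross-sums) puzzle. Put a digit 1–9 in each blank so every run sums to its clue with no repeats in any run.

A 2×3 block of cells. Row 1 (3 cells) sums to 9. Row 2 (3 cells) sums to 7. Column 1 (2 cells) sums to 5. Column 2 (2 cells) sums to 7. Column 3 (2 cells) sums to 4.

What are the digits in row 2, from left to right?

4, 2, 1

7 in 3 cells must be {1,2,4}; 4 in 2 cells must be {1,3}.
The 7 across and the 4 down share only 1, so (2,3) = 1.
(1,3) = 4 − 1 = 3 completes the 4 down.
Nothing is forced directly, so branch on (2,1), whose candidates are 2 or 4. If (2,1) = 2: then (1,1) would have to be in {1,2,4,5} for the 9 across but in {3} for the 5 down — contradiction. So (2,1) = 4.
(1,1) = 5 − 4 = 1 completes the 5 down.
(1,2) = 9 − 4 = 5 completes the 9 across.
(2,2) = 7 − 5 = 2 completes the 7 across.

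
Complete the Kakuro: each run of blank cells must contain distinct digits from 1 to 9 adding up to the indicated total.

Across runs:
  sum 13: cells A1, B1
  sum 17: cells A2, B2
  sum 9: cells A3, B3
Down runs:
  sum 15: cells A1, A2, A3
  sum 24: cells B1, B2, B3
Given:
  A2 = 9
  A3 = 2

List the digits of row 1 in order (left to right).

17 in 2 cells must be {8,9}; 24 in 3 cells must be {7,8,9}.
A1 = 15 − 11 = 4 completes the 15 down.
B1 = 13 − 4 = 9 completes the 13 across.
B2 = 17 − 9 = 8 completes the 17 across.
B3 = 9 − 2 = 7 completes the 9 across.

4 9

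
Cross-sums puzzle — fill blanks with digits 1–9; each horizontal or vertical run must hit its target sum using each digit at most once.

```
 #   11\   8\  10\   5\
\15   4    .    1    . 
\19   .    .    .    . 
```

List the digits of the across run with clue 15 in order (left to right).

4 7 1 3

R2C1 = 11 − 4 = 7 completes the 11 down.
R2C3 = 10 − 1 = 9 completes the 10 down.
No cell is forced outright now. R1C4 can only be 2 or 3 (the digits allowed by both its 15 across and its 5 down). If R1C4 = 2: then R1C2 would have to be in {8} for the 15 across but in {1,2,3,5,6,7} for the 8 down — contradiction. So R1C4 = 3.
R1C2 = 15 − 8 = 7 completes the 15 across.
R2C2 = 8 − 7 = 1 completes the 8 down.
R2C4 = 19 − 17 = 2 completes the 19 across.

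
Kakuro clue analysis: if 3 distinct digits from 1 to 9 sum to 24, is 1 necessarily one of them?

The only way to make 24 from 3 distinct digits is {7,8,9}, which does not contain 1.

No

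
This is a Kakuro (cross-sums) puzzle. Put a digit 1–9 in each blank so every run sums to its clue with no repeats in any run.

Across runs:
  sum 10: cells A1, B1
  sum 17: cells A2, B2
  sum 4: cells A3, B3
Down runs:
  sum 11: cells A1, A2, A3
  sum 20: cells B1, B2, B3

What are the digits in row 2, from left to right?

17 in 2 cells must be {8,9}; 4 in 2 cells must be {1,3}.
The 17 across and the 11 down share only 8, so A2 = 8.
B2 = 17 − 8 = 9 completes the 17 across.
Given what's placed, A3 must be 1 to fit the 4 across and 11 down.
B3 = 4 − 1 = 3 completes the 4 across.
A1 = 11 − 9 = 2 completes the 11 down.
B1 = 10 − 2 = 8 completes the 10 across.

8 9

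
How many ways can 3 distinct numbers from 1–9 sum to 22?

2

3 distinct digits from 1–9 sum between 6 and 24.
Enumerating: {5,8,9}, {6,7,9}.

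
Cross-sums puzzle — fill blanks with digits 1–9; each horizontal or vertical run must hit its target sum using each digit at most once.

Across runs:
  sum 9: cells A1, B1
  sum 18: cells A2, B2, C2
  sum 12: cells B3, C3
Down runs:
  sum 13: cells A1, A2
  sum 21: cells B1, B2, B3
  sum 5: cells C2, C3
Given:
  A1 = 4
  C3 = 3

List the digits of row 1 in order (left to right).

4 5

B1 = 9 − 4 = 5 completes the 9 across.
A2 = 13 − 4 = 9 completes the 13 down.
Given what's placed, B2 must be 7 to fit the 18 across and 21 down.
C2 = 18 − 16 = 2 completes the 18 across.
B3 = 12 − 3 = 9 completes the 12 across.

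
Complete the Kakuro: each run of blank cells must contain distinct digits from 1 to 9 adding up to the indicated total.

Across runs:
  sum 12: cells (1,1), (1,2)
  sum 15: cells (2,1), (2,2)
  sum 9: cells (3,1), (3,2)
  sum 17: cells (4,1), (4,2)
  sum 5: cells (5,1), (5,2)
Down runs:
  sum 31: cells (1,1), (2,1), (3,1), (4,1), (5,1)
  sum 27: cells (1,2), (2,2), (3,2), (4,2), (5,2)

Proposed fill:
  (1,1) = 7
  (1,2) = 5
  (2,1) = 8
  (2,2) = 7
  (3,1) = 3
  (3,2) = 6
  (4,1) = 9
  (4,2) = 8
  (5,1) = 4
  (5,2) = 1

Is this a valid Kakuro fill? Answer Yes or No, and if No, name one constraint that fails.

Across: 7+5=12; 8+7=15; 3+6=9; 9+8=17; 4+1=5. Down: 7+8+3+9+4=31; 5+7+6+8+1=27. No digit repeats within any run.

Yes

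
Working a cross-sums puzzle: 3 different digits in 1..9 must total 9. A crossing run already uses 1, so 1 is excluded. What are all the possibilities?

{2,3,4}

3 distinct digits from 1–9 sum between 6 and 24.
Dropping sets that contain 1.
Only one set works: {2,3,4}.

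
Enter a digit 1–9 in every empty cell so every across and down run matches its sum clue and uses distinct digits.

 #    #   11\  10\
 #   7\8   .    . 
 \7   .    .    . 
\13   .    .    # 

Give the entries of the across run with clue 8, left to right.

7 in 3 cells must be {1,2,4}.
Nothing is forced directly, so branch on R2C3, whose candidates are 1 or 2 or 4. If R2C3 = 1: then R1C3 would have to be in {1,2,3,5,6,7} for the 8 across but in {9} for the 10 down — contradiction. If R2C3 = 2: then R1C3 would have to be in {1,2,3,5,6,7} for the 8 across but in {8} for the 10 down — contradiction. So R2C3 = 4.
R1C3 = 10 − 4 = 6 completes the 10 down.
R1C2 = 8 − 6 = 2 completes the 8 across.
R2C2 = 1: the only remaining digit allowed by both the 7 across and the 11 down.
R3C2 = 11 − 3 = 8 completes the 11 down.
R2C1 = 7 − 5 = 2 completes the 7 across.
R3C1 = 13 − 8 = 5 completes the 13 across.

2 6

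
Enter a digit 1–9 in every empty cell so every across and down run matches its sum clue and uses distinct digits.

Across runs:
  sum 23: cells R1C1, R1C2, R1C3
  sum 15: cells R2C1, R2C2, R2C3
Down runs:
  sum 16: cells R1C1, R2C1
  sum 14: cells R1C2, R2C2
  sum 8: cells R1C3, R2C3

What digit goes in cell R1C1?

9

23 in 3 cells must be {6,8,9}; 16 in 2 cells must be {7,9}.
The 23 across and the 16 down share only 9, so R1C1 = 9.
Given what's placed, R1C3 must be 6 to fit the 23 across and 8 down.
R2C1 = 16 − 9 = 7 completes the 16 down.
R2C3 = 8 − 6 = 2 completes the 8 down.
R1C2 = 23 − 15 = 8 completes the 23 across.
R2C2 = 15 − 9 = 6 completes the 15 across.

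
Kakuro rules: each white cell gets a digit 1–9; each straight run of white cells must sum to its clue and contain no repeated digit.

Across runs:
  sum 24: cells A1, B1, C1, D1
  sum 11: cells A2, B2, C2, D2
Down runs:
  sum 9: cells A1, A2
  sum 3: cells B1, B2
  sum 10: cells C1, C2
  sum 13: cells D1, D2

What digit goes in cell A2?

11 in 4 cells must be {1,2,3,5}; 3 in 2 cells must be {1,2}.
Only 5 fits D2 under both its across sum 11 and down sum 13.
D1 = 13 − 5 = 8 completes the 13 down.
Nothing is forced directly, so branch on B1, whose candidates are 1 or 2. If B1 = 2: that forces A1 = 5, C1 = 9, after which A2 would have to be in {1,2,3} for the 11 across but in {4} for the 9 down — contradiction. So B1 = 1.
A1 = 6: the only remaining digit allowed by both the 24 across and the 9 down.
C1 = 24 − 15 = 9 completes the 24 across.
A2 = 9 − 6 = 3 completes the 9 down.

3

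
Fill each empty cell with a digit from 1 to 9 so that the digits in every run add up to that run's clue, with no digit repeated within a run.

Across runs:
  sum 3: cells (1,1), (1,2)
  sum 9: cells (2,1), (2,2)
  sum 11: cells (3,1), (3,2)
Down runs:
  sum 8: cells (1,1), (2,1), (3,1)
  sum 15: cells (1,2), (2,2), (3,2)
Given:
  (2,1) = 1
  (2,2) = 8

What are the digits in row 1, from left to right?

2 1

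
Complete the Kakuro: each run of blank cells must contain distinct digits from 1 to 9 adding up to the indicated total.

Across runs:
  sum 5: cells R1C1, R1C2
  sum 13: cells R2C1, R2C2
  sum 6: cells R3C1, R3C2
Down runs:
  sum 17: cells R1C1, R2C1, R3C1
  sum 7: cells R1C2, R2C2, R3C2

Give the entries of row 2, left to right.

9 4

7 in 3 cells must be {1,2,4}.
The 13 across and the 7 down share only 4, so R2C2 = 4.
R2C1 = 13 − 4 = 9 completes the 13 across.
Nothing is forced directly, so branch on R1C2, whose candidates are 1 or 2. If R1C2 = 1: then R1C1 would have to be in {4} for the 5 across but in {1,2,3,5,6,7} for the 17 down — contradiction. So R1C2 = 2.
R1C1 = 5 − 2 = 3 completes the 5 across.
R3C1 = 17 − 12 = 5 completes the 17 down.
R3C2 = 6 − 5 = 1 completes the 6 across.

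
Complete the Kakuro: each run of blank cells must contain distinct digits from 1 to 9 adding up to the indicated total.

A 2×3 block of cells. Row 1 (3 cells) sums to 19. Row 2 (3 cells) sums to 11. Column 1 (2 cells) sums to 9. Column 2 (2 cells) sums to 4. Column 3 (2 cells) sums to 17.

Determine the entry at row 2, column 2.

4 in 2 cells must be {1,3}; 17 in 2 cells must be {8,9}.
The 19 across and the 4 down share only 3, so (1,2) = 3.
Given what's placed, (1,3) must be 9 to fit the 19 across and 17 down.
(2,2) = 4 − 3 = 1 completes the 4 down.
(2,3) = 17 − 9 = 8 completes the 17 down.
(1,1) = 19 − 12 = 7 completes the 19 across.
(2,1) = 11 − 9 = 2 completes the 11 across.

1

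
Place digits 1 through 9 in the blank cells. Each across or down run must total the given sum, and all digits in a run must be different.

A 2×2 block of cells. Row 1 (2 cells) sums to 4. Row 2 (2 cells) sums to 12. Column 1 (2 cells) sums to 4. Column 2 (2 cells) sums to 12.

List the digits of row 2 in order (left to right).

4 in 2 cells must be {1,3}.
The 4 across and the 12 down share only 3, so (1,2) = 3.
The 12 across and the 4 down share only 3, so (2,1) = 3.
(2,2) = 12 − 3 = 9 completes the 12 across.
(1,1) = 4 − 3 = 1 completes the 4 across.

3 9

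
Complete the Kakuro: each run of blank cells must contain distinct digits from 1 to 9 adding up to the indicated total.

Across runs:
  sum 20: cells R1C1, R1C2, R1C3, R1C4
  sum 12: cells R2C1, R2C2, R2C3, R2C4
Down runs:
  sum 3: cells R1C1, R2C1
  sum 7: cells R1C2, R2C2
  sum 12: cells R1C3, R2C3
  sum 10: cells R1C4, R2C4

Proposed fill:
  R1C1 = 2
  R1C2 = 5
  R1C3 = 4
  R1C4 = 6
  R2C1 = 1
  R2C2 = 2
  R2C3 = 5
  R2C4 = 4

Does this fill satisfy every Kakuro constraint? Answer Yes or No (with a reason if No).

No — the across run R1C1–R1C4 sums to 17, not 20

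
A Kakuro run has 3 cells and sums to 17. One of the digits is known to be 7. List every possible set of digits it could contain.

3 distinct digits from 1–9 sum between 6 and 24.
Keeping only sets containing 7.

{1,7,9}; {2,7,8}; {4,6,7}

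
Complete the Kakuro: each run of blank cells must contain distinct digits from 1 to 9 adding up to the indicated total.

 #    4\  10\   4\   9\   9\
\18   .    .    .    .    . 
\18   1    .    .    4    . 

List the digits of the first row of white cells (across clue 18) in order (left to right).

4 in 2 cells must be {1,3}.
R1C1 = 4 − 1 = 3 completes the 4 down.
R1C3 = 1: the only remaining digit allowed by both the 18 across and the 4 down.
R1C4 = 9 − 4 = 5 completes the 9 down.
R2C3 = 4 − 1 = 3 completes the 4 down.
Nothing is forced directly, so branch on R2C2, whose candidates are 2 or 8. If R2C2 = 2: then R1C2 would have to be in {2,7} for the 18 across but in {8} for the 10 down — contradiction. So R2C2 = 8.
R1C2 = 10 − 8 = 2 completes the 10 down.
R1C5 = 18 − 11 = 7 completes the 18 across.

3, 2, 1, 5, 7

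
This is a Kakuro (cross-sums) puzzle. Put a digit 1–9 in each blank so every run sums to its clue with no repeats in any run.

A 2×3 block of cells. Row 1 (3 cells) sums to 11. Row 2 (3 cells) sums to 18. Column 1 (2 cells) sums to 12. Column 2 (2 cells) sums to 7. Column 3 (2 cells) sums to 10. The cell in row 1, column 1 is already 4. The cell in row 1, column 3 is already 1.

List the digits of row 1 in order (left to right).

(1,2) = 11 − 5 = 6 completes the 11 across.
(2,1) = 12 − 4 = 8 completes the 12 down.
(2,2) = 7 − 6 = 1 completes the 7 down.
(2,3) = 18 − 9 = 9 completes the 18 across.

4, 6, 1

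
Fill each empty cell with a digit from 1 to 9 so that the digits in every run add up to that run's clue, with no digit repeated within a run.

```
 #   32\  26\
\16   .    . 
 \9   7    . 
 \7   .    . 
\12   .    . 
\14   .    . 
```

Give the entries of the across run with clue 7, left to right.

16 in 2 cells must be {7,9}.
R1C1 = 9: the only remaining digit allowed by both the 16 across and the 32 down.
R1C2 = 16 − 9 = 7 completes the 16 across.
R2C2 = 9 − 7 = 2 completes the 9 across.
Nothing is forced directly, so branch on R4C1, whose candidates are 3 or 5 or 8. If R4C1 = 3: that forces R3C1 = 5, after which R3C2 would have to be in {2} for the 7 across but in {3,4,5,6,8,9} for the 26 down — contradiction. If R4C1 = 5: that forces R3C1 = 3, R3C2 = 4, after which R4C2 would have to be in {7} for the 12 across but in {5,8} for the 26 down — contradiction. So R4C1 = 8.
R4C2 = 12 − 8 = 4 completes the 12 across.
Given what's placed, R3C2 must be 5 to fit the 7 across and 26 down.
R5C2 = 26 − 18 = 8 completes the 26 down.
R3C1 = 7 − 5 = 2 completes the 7 across.

2 5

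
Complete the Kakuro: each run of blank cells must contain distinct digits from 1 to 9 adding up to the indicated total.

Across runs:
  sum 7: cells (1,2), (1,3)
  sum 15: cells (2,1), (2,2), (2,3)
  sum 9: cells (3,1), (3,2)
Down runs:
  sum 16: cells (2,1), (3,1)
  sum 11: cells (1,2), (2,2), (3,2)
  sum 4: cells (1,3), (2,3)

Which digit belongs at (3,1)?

16 in 2 cells must be {7,9}; 4 in 2 cells must be {1,3}.
The 9 across and the 16 down share only 7, so (3,1) = 7.
(3,2) = 9 − 7 = 2 completes the 9 across.
(2,1) = 16 − 7 = 9 completes the 16 down.
(2,3) = 1: the only remaining digit allowed by both the 15 across and the 4 down.
(1,3) = 4 − 1 = 3 completes the 4 down.
(2,2) = 15 − 10 = 5 completes the 15 across.
(1,2) = 7 − 3 = 4 completes the 7 across.

7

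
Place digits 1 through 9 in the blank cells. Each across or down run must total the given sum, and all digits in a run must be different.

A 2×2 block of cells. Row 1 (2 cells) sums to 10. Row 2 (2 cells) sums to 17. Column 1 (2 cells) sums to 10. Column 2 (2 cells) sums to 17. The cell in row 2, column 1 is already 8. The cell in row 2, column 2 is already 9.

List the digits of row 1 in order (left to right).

17 in 2 cells must be {8,9}.
(1,1) = 10 − 8 = 2 completes the 10 down.
(1,2) = 10 − 2 = 8 completes the 10 across.

2 8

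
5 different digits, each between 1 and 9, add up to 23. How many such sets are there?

5 distinct digits from 1–9 sum between 15 and 35.

11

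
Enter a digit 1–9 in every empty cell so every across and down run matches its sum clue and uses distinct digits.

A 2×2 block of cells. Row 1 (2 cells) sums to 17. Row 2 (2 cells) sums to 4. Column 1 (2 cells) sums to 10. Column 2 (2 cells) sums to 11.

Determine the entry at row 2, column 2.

17 in 2 cells must be {8,9}; 4 in 2 cells must be {1,3}.
The 4 across and the 11 down share only 3, so (2,2) = 3.
(1,2) = 11 − 3 = 8 completes the 11 down.
(2,1) = 4 − 3 = 1 completes the 4 across.
(1,1) = 17 − 8 = 9 completes the 17 across.

3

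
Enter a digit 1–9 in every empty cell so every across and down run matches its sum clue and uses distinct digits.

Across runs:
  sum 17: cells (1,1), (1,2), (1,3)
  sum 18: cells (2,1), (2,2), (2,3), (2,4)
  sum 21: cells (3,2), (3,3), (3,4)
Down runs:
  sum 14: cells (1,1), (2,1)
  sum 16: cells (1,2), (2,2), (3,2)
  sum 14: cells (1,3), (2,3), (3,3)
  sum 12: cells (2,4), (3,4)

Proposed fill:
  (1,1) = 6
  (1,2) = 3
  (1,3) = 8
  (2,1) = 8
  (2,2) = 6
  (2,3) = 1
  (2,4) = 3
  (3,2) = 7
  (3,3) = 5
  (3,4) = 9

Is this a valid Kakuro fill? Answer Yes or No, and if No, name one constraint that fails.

Yes

Across: 6+3+8=17; 8+6+1+3=18; 7+5+9=21. Down: 6+8=14; 3+6+7=16; 8+1+5=14; 3+9=12. No digit repeats within any run.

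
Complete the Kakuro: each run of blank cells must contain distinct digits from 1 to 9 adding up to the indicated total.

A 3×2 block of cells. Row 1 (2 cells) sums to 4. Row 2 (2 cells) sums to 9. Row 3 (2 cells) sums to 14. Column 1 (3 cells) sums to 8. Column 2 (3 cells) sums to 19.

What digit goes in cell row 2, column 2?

4 in 2 cells must be {1,3}.
The 4 across and the 19 down share only 3, so (1,2) = 3.
Given what's placed, (2,2) must be 7 to fit the 9 across and 19 down.
(3,1) = 5: only digit in both the 14-across and 8-down candidate sets.
(3,2) = 14 − 5 = 9 completes the 14 across.
(1,1) = 4 − 3 = 1 completes the 4 across.
(2,1) = 9 − 7 = 2 completes the 9 across.

7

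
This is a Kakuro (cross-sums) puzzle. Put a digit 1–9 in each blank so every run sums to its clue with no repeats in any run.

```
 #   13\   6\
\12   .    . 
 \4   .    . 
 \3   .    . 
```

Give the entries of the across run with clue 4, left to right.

3, 1

4 in 2 cells must be {1,3}; 3 in 2 cells must be {1,2}; 6 in 3 cells must be {1,2,3}.
The 12 across and the 6 down share only 3, so R1C2 = 3.
Given what's placed, R2C2 must be 1 to fit the 4 across and 6 down.
R3C2 = 6 − 4 = 2 completes the 6 down.
R1C1 = 12 − 3 = 9 completes the 12 across.
R2C1 = 4 − 1 = 3 completes the 4 across.
R3C1 = 3 − 2 = 1 completes the 3 across.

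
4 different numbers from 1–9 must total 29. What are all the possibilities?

{5,7,8,9}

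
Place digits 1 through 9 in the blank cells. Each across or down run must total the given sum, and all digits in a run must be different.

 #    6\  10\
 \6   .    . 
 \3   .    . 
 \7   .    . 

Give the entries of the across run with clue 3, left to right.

2 1

3 in 2 cells must be {1,2}; 6 in 3 cells must be {1,2,3}.
Nothing is forced directly, so branch on R1C1, whose candidates are 1 or 2. If R1C1 = 2: that forces R1C2 = 4, R2C1 = 1, after which R2C2 would have to be in {2} for the 3 across but in {1,5} for the 10 down — contradiction. So R1C1 = 1.
R1C2 = 6 − 1 = 5 completes the 6 across.
Given what's placed, R2C1 must be 2 to fit the 3 across and 6 down.
R2C2 = 3 − 2 = 1 completes the 3 across.
R3C1 = 6 − 3 = 3 completes the 6 down.
R3C2 = 7 − 3 = 4 completes the 7 across.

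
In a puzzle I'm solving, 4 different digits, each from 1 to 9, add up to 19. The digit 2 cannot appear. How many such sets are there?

6

4 distinct digits from 1–9 sum between 10 and 30.
Dropping sets that contain 2.
Enumerating: {1,3,6,9}, {1,3,7,8}, {1,4,5,9}, {1,4,6,8}, {1,5,6,7}, {3,4,5,7}.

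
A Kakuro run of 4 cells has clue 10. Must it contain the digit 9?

No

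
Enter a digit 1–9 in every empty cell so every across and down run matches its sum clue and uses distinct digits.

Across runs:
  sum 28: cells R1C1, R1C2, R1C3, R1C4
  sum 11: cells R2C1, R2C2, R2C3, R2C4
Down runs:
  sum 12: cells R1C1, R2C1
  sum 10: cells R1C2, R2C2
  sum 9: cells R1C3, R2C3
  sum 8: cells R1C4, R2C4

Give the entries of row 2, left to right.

3, 2, 5, 1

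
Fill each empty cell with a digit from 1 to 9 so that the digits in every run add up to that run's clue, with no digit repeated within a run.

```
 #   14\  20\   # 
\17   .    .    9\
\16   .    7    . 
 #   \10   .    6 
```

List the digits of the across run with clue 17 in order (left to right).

17 in 2 cells must be {8,9}.
R2C3 = 9 − 6 = 3 completes the 9 down.
R3C2 = 10 − 6 = 4 completes the 10 across.
R1C2 = 20 − 11 = 9 completes the 20 down.
R2C1 = 16 − 10 = 6 completes the 16 across.
R1C1 = 17 − 9 = 8 completes the 17 across.

8 9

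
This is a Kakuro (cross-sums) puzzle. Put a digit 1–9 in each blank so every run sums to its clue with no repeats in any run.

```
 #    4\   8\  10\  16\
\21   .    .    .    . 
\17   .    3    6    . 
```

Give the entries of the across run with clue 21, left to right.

4 in 2 cells must be {1,3}; 16 in 2 cells must be {7,9}.
R1C2 = 8 − 3 = 5 completes the 8 down.
R1C3 = 10 − 6 = 4 completes the 10 down.
R1C4 = 9: the only remaining digit allowed by both the 21 across and the 16 down.
R2C1 = 1: the only remaining digit allowed by both the 17 across and the 4 down.
R2C4 = 17 − 10 = 7 completes the 17 across.
R1C1 = 21 − 18 = 3 completes the 21 across.

3 5 4 9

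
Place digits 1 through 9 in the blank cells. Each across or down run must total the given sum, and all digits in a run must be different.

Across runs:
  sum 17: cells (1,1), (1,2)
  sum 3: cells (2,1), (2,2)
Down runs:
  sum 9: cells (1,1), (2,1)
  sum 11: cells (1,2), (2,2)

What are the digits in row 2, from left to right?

17 in 2 cells must be {8,9}; 3 in 2 cells must be {1,2}.
The 17 across and the 9 down share only 8, so (1,1) = 8.
(1,2) = 17 − 8 = 9 completes the 17 across.
(2,1) = 9 − 8 = 1 completes the 9 down.
(2,2) = 3 − 1 = 2 completes the 3 across.

1, 2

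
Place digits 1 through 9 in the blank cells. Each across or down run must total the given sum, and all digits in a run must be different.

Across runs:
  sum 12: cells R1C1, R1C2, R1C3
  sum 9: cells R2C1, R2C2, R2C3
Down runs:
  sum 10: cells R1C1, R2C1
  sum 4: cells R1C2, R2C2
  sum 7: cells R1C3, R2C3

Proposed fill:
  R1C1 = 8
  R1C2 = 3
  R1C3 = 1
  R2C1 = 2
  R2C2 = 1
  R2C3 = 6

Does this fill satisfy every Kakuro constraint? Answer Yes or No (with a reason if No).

Across: 8+3+1=12; 2+1+6=9. Down: 8+2=10; 3+1=4; 1+6=7. No digit repeats within any run.

Yes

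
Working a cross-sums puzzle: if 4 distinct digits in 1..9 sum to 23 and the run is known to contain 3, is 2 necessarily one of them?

No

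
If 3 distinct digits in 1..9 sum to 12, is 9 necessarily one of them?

No

Counterexample: {1,3,8} sums to 12 without using 9.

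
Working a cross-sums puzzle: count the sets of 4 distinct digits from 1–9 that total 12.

2

4 distinct digits from 1–9 sum between 10 and 30.
Enumerating: {1,2,3,6}, {1,2,4,5}.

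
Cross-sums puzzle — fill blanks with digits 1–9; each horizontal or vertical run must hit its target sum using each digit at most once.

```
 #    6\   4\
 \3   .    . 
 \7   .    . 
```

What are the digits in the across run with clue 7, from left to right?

3 in 2 cells must be {1,2}; 4 in 2 cells must be {1,3}.
The 3 across and the 4 down share only 1, so R1C2 = 1.
R2C2 = 4 − 1 = 3 completes the 4 down.
R1C1 = 3 − 1 = 2 completes the 3 across.
R2C1 = 7 − 3 = 4 completes the 7 across.

4 3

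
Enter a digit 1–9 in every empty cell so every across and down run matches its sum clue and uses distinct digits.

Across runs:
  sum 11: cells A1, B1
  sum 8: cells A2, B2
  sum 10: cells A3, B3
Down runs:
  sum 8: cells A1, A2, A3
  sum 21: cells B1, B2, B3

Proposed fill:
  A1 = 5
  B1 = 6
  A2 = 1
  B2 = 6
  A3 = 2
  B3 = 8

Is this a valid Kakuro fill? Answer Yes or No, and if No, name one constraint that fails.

No — the down run B1–B3 sums to 20, not 21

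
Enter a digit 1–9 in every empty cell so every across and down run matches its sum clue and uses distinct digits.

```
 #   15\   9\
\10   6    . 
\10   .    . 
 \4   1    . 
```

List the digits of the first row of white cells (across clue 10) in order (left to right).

6 4

4 in 2 cells must be {1,3}.
R1C2 = 10 − 6 = 4 completes the 10 across.
R2C1 = 15 − 7 = 8 completes the 15 down.
R2C2 = 10 − 8 = 2 completes the 10 across.
R3C2 = 4 − 1 = 3 completes the 4 across.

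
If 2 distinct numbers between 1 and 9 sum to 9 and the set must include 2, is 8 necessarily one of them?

No

The only way to make 9 from 2 distinct digits under that restriction is {2,7}, which does not contain 8.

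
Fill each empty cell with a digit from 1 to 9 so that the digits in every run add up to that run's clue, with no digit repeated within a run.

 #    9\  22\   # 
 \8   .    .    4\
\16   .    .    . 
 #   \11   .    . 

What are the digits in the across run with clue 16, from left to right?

6 9 1

4 in 2 cells must be {1,3}.
The 11 across and the 4 down share only 3, so R3C3 = 3.
R2C3 = 4 − 3 = 1 completes the 4 down.
R3C2 = 11 − 3 = 8 completes the 11 across.
R1C2 = 5: the only remaining digit allowed by both the 8 across and the 22 down.
R2C2 = 22 − 13 = 9 completes the 22 down.
R1C1 = 8 − 5 = 3 completes the 8 across.
R2C1 = 16 − 10 = 6 completes the 16 across.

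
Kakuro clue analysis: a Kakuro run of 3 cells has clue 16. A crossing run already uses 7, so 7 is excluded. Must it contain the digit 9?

Counterexample: {2,6,8} sums to 16 under that restriction without using 9.

No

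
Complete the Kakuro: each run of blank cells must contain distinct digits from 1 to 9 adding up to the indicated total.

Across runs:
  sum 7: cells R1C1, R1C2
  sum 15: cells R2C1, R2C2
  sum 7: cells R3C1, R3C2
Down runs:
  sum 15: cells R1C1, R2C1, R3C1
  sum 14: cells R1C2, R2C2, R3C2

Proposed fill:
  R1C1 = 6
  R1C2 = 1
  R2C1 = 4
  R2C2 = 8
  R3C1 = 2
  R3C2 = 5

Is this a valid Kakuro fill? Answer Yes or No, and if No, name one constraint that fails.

No — the across run R2C1–R2C2 sums to 12, not 15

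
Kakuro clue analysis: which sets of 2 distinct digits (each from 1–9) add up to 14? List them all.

2 distinct digits from 1–9 sum between 3 and 17.

{5,9}; {6,8}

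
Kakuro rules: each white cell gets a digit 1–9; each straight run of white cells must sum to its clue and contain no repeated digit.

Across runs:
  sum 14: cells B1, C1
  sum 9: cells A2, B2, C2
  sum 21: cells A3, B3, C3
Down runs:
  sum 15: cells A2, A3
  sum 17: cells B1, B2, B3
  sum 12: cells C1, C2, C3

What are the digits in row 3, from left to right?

9 7 5

Only 6 fits A2 under both its across sum 9 and down sum 15.
A3 = 15 − 6 = 9 completes the 15 down.
Nothing is forced directly, so branch on B2, whose candidates are 1 or 2. If B2 = 1: that forces B1 = 9, C1 = 5, after which C2 would have to be in {2} for the 9 across but in {1,3,4,6} for the 12 down — contradiction. So B2 = 2.
C2 = 9 − 8 = 1 completes the 9 across.
No cell is forced outright now. B3 can only be 7 or 8 (the digits allowed by both its 21 across and its 17 down). If B3 = 8: then B1 would have to be in {5,6,8,9} for the 14 across but in {7} for the 17 down — contradiction. So B3 = 7.
B1 = 17 − 9 = 8 completes the 17 down.
C1 = 14 − 8 = 6 completes the 14 across.
C3 = 21 − 16 = 5 completes the 21 across.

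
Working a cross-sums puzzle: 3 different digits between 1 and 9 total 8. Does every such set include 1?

Yes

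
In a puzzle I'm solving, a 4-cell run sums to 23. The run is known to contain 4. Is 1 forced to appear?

No

Counterexample: {2,4,8,9} sums to 23 under that restriction without using 1.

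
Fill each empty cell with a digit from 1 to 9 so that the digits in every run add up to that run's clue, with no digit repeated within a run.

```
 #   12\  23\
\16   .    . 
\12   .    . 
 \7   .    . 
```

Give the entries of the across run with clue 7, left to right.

16 in 2 cells must be {7,9}; 23 in 3 cells must be {6,8,9}.
The 16 across and the 23 down share only 9, so R1C2 = 9.
Given what's placed, R2C2 must be 8 to fit the 12 across and 23 down.
R3C2 = 23 − 17 = 6 completes the 23 down.
R1C1 = 16 − 9 = 7 completes the 16 across.
R2C1 = 12 − 8 = 4 completes the 12 across.
R3C1 = 7 − 6 = 1 completes the 7 across.

1, 6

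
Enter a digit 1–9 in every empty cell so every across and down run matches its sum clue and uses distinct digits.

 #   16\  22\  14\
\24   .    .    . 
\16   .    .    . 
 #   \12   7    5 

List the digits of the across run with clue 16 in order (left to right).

24 in 3 cells must be {7,8,9}; 16 in 2 cells must be {7,9}.
Given what's placed, R1C2 must be 9 to fit the 24 across and 22 down.
R2C2 = 22 − 16 = 6 completes the 22 down.
Given what's placed, R1C1 must be 7 to fit the 24 across and 16 down.
R1C3 = 24 − 16 = 8 completes the 24 across.
R2C1 = 16 − 7 = 9 completes the 16 down.
R2C3 = 16 − 15 = 1 completes the 16 across.

9 6 1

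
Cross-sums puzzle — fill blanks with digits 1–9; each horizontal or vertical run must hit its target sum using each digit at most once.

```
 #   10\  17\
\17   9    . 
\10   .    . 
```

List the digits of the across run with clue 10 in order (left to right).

1 9

17 in 2 cells must be {8,9}.
R1C2 = 17 − 9 = 8 completes the 17 across.
R2C1 = 10 − 9 = 1 completes the 10 down.
R2C2 = 10 − 1 = 9 completes the 10 across.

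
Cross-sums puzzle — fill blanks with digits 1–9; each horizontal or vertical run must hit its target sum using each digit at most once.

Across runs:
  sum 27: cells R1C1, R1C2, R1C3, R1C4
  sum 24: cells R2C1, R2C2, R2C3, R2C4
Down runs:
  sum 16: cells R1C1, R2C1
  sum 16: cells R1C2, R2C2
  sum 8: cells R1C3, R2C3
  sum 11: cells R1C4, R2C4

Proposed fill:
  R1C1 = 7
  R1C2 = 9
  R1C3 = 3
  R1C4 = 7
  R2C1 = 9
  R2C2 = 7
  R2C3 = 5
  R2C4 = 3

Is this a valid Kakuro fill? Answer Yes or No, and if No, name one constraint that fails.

No — the across run R1C1–R1C4 sums to 26, not 27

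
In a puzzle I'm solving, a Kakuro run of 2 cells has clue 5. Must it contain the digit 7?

No

Counterexample: {1,4} sums to 5 without using 7.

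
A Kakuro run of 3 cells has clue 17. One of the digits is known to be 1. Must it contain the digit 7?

The only way to make 17 from 3 distinct digits under that restriction is {1,7,9}, which contains 7.

Yes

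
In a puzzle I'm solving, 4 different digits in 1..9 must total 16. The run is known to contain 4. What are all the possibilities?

{1,2,4,9}; {1,3,4,8}; {1,4,5,6}; {2,3,4,7}

4 distinct digits from 1–9 sum between 10 and 30.
Keeping only sets containing 4.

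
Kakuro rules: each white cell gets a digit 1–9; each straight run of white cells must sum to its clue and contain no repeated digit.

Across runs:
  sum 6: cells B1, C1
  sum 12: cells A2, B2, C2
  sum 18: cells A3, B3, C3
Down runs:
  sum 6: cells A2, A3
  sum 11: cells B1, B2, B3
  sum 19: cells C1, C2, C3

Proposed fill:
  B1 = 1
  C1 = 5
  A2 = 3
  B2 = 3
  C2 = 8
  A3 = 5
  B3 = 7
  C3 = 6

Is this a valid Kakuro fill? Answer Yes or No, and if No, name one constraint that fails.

No — the down run A2–A3 sums to 8, not 6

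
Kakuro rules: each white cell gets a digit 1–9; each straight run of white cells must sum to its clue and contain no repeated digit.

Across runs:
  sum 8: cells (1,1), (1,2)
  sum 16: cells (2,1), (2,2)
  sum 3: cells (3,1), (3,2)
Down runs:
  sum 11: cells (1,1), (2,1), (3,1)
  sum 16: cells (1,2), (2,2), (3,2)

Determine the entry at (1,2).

5

16 in 2 cells must be {7,9}; 3 in 2 cells must be {1,2}.
The 16 across and the 11 down share only 7, so (2,1) = 7.
(2,2) = 16 − 7 = 9 completes the 16 across.
Given what's placed, (3,1) must be 1 to fit the 3 across and 11 down.
(3,2) = 3 − 1 = 2 completes the 3 across.
(1,1) = 11 − 8 = 3 completes the 11 down.
(1,2) = 8 − 3 = 5 completes the 8 across.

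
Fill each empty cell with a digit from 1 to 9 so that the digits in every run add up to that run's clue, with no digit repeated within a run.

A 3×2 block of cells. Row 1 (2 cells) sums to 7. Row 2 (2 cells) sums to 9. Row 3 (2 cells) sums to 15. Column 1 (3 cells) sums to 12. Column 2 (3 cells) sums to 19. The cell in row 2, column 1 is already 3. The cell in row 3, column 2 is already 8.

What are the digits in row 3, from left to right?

7 8

(2,2) = 9 − 3 = 6 completes the 9 across.
(3,1) = 15 − 8 = 7 completes the 15 across.
(1,1) = 12 − 10 = 2 completes the 12 down.
(1,2) = 7 − 2 = 5 completes the 7 across.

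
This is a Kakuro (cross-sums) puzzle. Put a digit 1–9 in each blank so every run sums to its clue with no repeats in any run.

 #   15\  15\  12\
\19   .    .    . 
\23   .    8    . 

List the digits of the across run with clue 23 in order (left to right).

6 8 9

23 in 3 cells must be {6,8,9}.
R1C2 = 15 − 8 = 7 completes the 15 down.
R2C3 = 9: the only remaining digit allowed by both the 23 across and the 12 down.
R1C3 = 12 − 9 = 3 completes the 12 down.
R2C1 = 23 − 17 = 6 completes the 23 across.
R1C1 = 19 − 10 = 9 completes the 19 across.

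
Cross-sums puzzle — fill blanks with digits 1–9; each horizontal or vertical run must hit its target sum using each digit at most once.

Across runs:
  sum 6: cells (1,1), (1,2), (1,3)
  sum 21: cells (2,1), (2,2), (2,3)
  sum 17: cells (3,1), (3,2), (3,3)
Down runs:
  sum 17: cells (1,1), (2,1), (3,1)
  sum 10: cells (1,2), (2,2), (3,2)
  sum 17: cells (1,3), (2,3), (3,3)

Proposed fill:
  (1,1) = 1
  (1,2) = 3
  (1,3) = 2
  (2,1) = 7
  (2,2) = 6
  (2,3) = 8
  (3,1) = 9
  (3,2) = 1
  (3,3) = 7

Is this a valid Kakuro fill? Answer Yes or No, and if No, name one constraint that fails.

Yes

Across: 1+3+2=6; 7+6+8=21; 9+1+7=17. Down: 1+7+9=17; 3+6+1=10; 2+8+7=17. No digit repeats within any run.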